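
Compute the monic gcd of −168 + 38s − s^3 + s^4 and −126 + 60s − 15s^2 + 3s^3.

Euclidean algorithm in ℚ[s]:
  s^4 − s^3 + 38s − 168 = ((1/3)s + 4/3)(3s^3 − 15s^2 + 60s − 126) + (0)
Last nonzero remainder: 3s^3 − 15s^2 + 60s − 126. Dividing through by 3 gives the monic gcd s^3 − 5s^2 + 20s − 42.

−42 + 20s − 5s^2 + s^3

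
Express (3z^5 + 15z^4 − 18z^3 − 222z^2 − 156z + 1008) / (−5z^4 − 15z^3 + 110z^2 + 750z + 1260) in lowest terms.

By polynomial division,
  3z^5 + 15z^4 − 18z^3 − 222z^2 − 156z + 1008 = (−(3/5)z − 6/5)(−5z^4 − 15z^3 + 110z^2 + 750z + 1260) + (30z^3 + 360z^2 + 1500z + 2520)
  −5z^4 − 15z^3 + 110z^2 + 750z + 1260 = (−(1/6)z + 3/2)(30z^3 + 360z^2 + 1500z + 2520) + (−180z^2 − 1080z − 2520)
  30z^3 + 360z^2 + 1500z + 2520 = (−(1/6)z − 1)(−180z^2 − 1080z − 2520) + (0)
Last nonzero remainder: −180z^2 − 1080z − 2520. Dividing through by −180 gives the monic gcd z^2 + 6z + 14.
Cancel z^2 + 6z + 14 from numerator and denominator to get the reduced form.

(−3z^3 + 3z^2 + 42z − 72)/(5z^2 − 15z − 90)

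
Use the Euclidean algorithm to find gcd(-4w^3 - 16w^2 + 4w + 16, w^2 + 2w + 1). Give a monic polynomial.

w + 1

Repeated division with remainder:
  -4w^3 - 16w^2 + 4w + 16 = (-4w - 8)(w^2 + 2w + 1) + (24w + 24)
  w^2 + 2w + 1 = ((1/24)w + 1/24)(24w + 24) + (0)
Last nonzero remainder: 24w + 24. Dividing through by 24 gives the monic gcd w + 1.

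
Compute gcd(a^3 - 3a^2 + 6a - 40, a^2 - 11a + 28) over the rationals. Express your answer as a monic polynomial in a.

Euclidean algorithm in ℚ[a]:
  a^3 - 3a^2 + 6a - 40 = (a + 8)(a^2 - 11a + 28) + (66a - 264)
  a^2 - 11a + 28 = ((1/66)a - 7/66)(66a - 264) + (0)
Last nonzero remainder: 66a - 264. Dividing through by 66 gives the monic gcd a - 4.

a - 4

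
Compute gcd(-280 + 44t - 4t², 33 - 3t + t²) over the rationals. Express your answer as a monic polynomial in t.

1

By polynomial division,
  -4t² + 44t - 280 = (-4)(t² - 3t + 33) + (32t - 148)
  t² - 3t + 33 = ((1/32)t + 13/256)(32t - 148) + (2593/64)
  32t - 148 = ((2048/2593)t - 9472/2593)(2593/64) + (0)
The last nonzero remainder is the constant 2593/64, so the polynomials are coprime and gcd = 1.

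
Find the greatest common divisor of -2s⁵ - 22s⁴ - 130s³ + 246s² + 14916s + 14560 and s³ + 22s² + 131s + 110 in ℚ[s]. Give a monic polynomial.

s² + 11s + 10

Apply the Euclidean algorithm:
  -2s⁵ - 22s⁴ - 130s³ + 246s² + 14916s + 14560 = (-2s² + 22s - 352)(s³ + 22s² + 131s + 110) + (5328s² + 58608s + 53280)
  s³ + 22s² + 131s + 110 = ((1/5328)s + 11/5328)(5328s² + 58608s + 53280) + (0)
Last nonzero remainder: 5328s² + 58608s + 53280. Dividing through by 5328 gives the monic gcd s² + 11s + 10.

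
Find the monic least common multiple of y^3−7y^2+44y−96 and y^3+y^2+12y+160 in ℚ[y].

By polynomial division,
  y^3−7y^2+44y−96 = (y^3+y^2+12y+160) + (−8y^2+32y−256)
  y^3+y^2+12y+160 = (−(1/8)y−5/8)(−8y^2+32y−256) + (0)
Last nonzero remainder: −8y^2+32y−256. Dividing through by −8 gives the monic gcd y^2−4y+32.
Then lcm(f, g) = f·g / gcd(f, g); expanding and making the result monic gives the answer.

y^4−2y^3+9y^2+124y−480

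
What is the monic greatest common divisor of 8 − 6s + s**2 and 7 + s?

Repeated division with remainder:
  s**2 − 6s + 8 = (s − 13)(s + 7) + (99)
  s + 7 = ((1/99)s + 7/99)(99) + (0)
The last nonzero remainder is the constant 99, so the polynomials are coprime and gcd = 1.

1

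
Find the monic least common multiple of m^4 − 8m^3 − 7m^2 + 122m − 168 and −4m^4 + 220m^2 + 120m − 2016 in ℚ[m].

m^5 − 2m^4 − 55m^3 + 80m^2 + 564m − 1008

By polynomial division,
  m^4 − 8m^3 − 7m^2 + 122m − 168 = (−1/4)(−4m^4 + 220m^2 + 120m − 2016) + (−8m^3 + 48m^2 + 152m − 672)
  −4m^4 + 220m^2 + 120m − 2016 = ((1/2)m + 3)(−8m^3 + 48m^2 + 152m − 672) + (0)
Last nonzero remainder: −8m^3 + 48m^2 + 152m − 672. Dividing through by −8 gives the monic gcd m^3 − 6m^2 − 19m + 84.
Then lcm(f, g) = f·g / gcd(f, g); expanding and making the result monic gives the answer.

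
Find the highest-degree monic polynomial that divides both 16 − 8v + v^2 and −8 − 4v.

Apply the Euclidean algorithm:
  v^2 − 8v + 16 = (−(1/4)v + 5/2)(−4v − 8) + (36)
  −4v − 8 = (−(1/9)v − 2/9)(36) + (0)
The last nonzero remainder is the constant 36, so the polynomials are coprime and gcd = 1.

1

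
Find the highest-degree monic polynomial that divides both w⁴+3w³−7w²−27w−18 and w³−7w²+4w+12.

Repeated division with remainder:
  w⁴+3w³−7w²−27w−18 = (w+10)(w³−7w²+4w+12) + (59w²−79w−138)
  w³−7w²+4w+12 = ((1/59)w−334/3481)(59w²−79w−138) + (−(4320/3481)w−4320/3481)
  59w²−79w−138 = (−(205379/4320)w+80063/720)(−(4320/3481)w−4320/3481) + (0)
Last nonzero remainder: −(4320/3481)w−4320/3481. Dividing through by −4320/3481 gives the monic gcd w+1.

w+1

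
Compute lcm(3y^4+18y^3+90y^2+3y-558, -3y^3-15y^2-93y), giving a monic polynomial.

y^5+6y^4+30y^3+y^2-186y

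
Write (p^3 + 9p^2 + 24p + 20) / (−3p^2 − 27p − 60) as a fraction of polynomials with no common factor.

(−p^2 − 4p − 4)/(3p + 12)

By polynomial division,
  p^3 + 9p^2 + 24p + 20 = (−(1/3)p)(−3p^2 − 27p − 60) + (4p + 20)
  −3p^2 − 27p − 60 = (−(3/4)p − 3)(4p + 20) + (0)
Last nonzero remainder: 4p + 20. Dividing through by 4 gives the monic gcd p + 5.
Cancel p + 5 from numerator and denominator to get the reduced form.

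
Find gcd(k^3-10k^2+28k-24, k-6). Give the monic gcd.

Repeated division with remainder:
  k^3-10k^2+28k-24 = (k^2-4k+4)(k-6) + (0)
The last nonzero remainder k-6 is already monic.

k-6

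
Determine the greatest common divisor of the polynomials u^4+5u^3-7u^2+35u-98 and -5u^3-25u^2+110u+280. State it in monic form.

u+7

Repeated division with remainder:
  u^4+5u^3-7u^2+35u-98 = (-(1/5)u)(-5u^3-25u^2+110u+280) + (15u^2+91u-98)
  -5u^3-25u^2+110u+280 = (-(1/3)u+16/45)(15u^2+91u-98) + ((2024/45)u+14168/45)
  15u^2+91u-98 = ((675/2024)u-315/1012)((2024/45)u+14168/45) + (0)
Last nonzero remainder: (2024/45)u+14168/45. Dividing through by 2024/45 gives the monic gcd u+7.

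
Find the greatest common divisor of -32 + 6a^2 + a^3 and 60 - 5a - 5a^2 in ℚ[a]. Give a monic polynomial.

4 + a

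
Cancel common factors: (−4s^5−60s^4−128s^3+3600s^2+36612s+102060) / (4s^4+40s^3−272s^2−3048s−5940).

(−s^3−19s^2−153s−567)/(s^2+14s+33)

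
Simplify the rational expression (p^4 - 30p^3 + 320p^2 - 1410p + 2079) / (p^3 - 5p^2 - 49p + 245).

Apply the Euclidean algorithm:
  p^4 - 30p^3 + 320p^2 - 1410p + 2079 = (p - 25)(p^3 - 5p^2 - 49p + 245) + (244p^2 - 2880p + 8204)
  p^3 - 5p^2 - 49p + 245 = ((1/244)p + 415/14884)(244p^2 - 2880p + 8204) + (-(8640/3721)p + 60480/3721)
  244p^2 - 2880p + 8204 = (-(226981/2160)p + 1090253/2160)(-(8640/3721)p + 60480/3721) + (0)
Last nonzero remainder: -(8640/3721)p + 60480/3721. Dividing through by -8640/3721 gives the monic gcd p - 7.
Cancel p - 7 from numerator and denominator to get the reduced form.

(p^3 - 23p^2 + 159p - 297)/(p^2 + 2p - 35)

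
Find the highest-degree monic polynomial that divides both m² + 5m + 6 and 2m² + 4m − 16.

Repeated division with remainder:
  m² + 5m + 6 = (1/2)(2m² + 4m − 16) + (3m + 14)
  2m² + 4m − 16 = ((2/3)m − 16/9)(3m + 14) + (80/9)
  3m + 14 = ((27/80)m + 63/40)(80/9) + (0)
The last nonzero remainder is the constant 80/9, so the polynomials are coprime and gcd = 1.

1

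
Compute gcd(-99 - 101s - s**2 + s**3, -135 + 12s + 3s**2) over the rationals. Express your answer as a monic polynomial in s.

9 + s

Euclidean algorithm in ℚ[s]:
  s**3 - s**2 - 101s - 99 = ((1/3)s - 5/3)(3s**2 + 12s - 135) + (-36s - 324)
  3s**2 + 12s - 135 = (-(1/12)s + 5/12)(-36s - 324) + (0)
Last nonzero remainder: -36s - 324. Dividing through by -36 gives the monic gcd s + 9.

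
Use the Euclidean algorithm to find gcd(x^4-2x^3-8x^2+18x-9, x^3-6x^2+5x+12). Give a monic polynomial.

x-3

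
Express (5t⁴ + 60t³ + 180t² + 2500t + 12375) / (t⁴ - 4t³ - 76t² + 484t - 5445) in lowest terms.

(5t + 25)/(t - 11)

Apply the Euclidean algorithm:
  5t⁴ + 60t³ + 180t² + 2500t + 12375 = (5)(t⁴ - 4t³ - 76t² + 484t - 5445) + (80t³ + 560t² + 80t + 39600)
  t⁴ - 4t³ - 76t² + 484t - 5445 = ((1/80)t - 11/80)(80t³ + 560t² + 80t + 39600) + (0)
Last nonzero remainder: 80t³ + 560t² + 80t + 39600. Dividing through by 80 gives the monic gcd t³ + 7t² + t + 495.
Cancel t³ + 7t² + t + 495 from numerator and denominator to get the reduced form.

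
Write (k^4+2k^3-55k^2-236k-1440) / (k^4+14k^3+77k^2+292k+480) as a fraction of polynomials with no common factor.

Repeated division with remainder:
  k^4+2k^3-55k^2-236k-1440 = (k^4+14k^3+77k^2+292k+480) + (-12k^3-132k^2-528k-1920)
  k^4+14k^3+77k^2+292k+480 = (-(1/12)k-1/4)(-12k^3-132k^2-528k-1920) + (0)
Last nonzero remainder: -12k^3-132k^2-528k-1920. Dividing through by -12 gives the monic gcd k^3+11k^2+44k+160.
Cancel k^3+11k^2+44k+160 from numerator and denominator to get the reduced form.

(k-9)/(k+3)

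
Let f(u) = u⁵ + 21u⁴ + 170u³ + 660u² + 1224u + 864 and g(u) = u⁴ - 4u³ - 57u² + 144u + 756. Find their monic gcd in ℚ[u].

u² + 9u + 18

Repeated division with remainder:
  u⁵ + 21u⁴ + 170u³ + 660u² + 1224u + 864 = (u + 25)(u⁴ - 4u³ - 57u² + 144u + 756) + (327u³ + 1941u² - 3132u - 18036)
  u⁴ - 4u³ - 57u² + 144u + 756 = ((1/327)u - 361/11881)(327u³ + 1941u² - 3132u - 18036) + ((137280/11881)u² + (1235520/11881)u + 2471040/11881)
  327u³ + 1941u² - 3132u - 18036 = ((1295029/45760)u - 1984127/22880)((137280/11881)u² + (1235520/11881)u + 2471040/11881) + (0)
Last nonzero remainder: (137280/11881)u² + (1235520/11881)u + 2471040/11881. Dividing through by 137280/11881 gives the monic gcd u² + 9u + 18.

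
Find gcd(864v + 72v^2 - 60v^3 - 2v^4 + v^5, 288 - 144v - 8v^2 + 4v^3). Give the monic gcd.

-36 + v^2

Apply the Euclidean algorithm:
  v^5 - 2v^4 - 60v^3 + 72v^2 + 864v = ((1/4)v^2 - 6)(4v^3 - 8v^2 - 144v + 288) + (-48v^2 + 1728)
  4v^3 - 8v^2 - 144v + 288 = (-(1/12)v + 1/6)(-48v^2 + 1728) + (0)
Last nonzero remainder: -48v^2 + 1728. Dividing through by -48 gives the monic gcd v^2 - 36.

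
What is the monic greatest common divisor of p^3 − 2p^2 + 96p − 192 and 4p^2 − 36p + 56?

p − 2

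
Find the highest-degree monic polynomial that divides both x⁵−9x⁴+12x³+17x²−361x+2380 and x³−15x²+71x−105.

x²−12x+35

Apply the Euclidean algorithm:
  x⁵−9x⁴+12x³+17x²−361x+2380 = (x²+6x+31)(x³−15x²+71x−105) + (161x²−1932x+5635)
  x³−15x²+71x−105 = ((1/161)x−3/161)(161x²−1932x+5635) + (0)
Last nonzero remainder: 161x²−1932x+5635. Dividing through by 161 gives the monic gcd x²−12x+35.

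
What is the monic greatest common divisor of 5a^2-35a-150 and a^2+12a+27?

a+3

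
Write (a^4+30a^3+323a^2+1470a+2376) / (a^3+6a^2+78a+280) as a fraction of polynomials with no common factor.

By polynomial division,
  a^4+30a^3+323a^2+1470a+2376 = (a+24)(a^3+6a^2+78a+280) + (101a^2−682a−4344)
  a^3+6a^2+78a+280 = ((1/101)a+1288/10201)(101a^2−682a−4344) + ((2112838/10201)a+8451352/10201)
  101a^2−682a−4344 = ((1030301/2112838)a−5539143/1056419)((2112838/10201)a+8451352/10201) + (0)
Last nonzero remainder: (2112838/10201)a+8451352/10201. Dividing through by 2112838/10201 gives the monic gcd a+4.
Cancel a+4 from numerator and denominator to get the reduced form.

(a^3+26a^2+219a+594)/(a^2+2a+70)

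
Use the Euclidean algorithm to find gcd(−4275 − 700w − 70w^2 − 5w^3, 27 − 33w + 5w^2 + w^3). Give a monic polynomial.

9 + w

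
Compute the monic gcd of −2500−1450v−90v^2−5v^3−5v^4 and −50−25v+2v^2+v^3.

Repeated division with remainder:
  −5v^4−5v^3−90v^2−1450v−2500 = (−5v+5)(v^3+2v^2−25v−50) + (−225v^2−1575v−2250)
  v^3+2v^2−25v−50 = (−(1/225)v+1/45)(−225v^2−1575v−2250) + (0)
Last nonzero remainder: −225v^2−1575v−2250. Dividing through by −225 gives the monic gcd v^2+7v+10.

10+7v+v^2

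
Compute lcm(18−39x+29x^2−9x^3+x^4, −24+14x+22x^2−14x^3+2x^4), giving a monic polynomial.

Repeated division with remainder:
  x^4−9x^3+29x^2−39x+18 = (1/2)(2x^4−14x^3+22x^2+14x−24) + (−2x^3+18x^2−46x+30)
  2x^4−14x^3+22x^2+14x−24 = (−x−2)(−2x^3+18x^2−46x+30) + (12x^2−48x+36)
  −2x^3+18x^2−46x+30 = (−(1/6)x+5/6)(12x^2−48x+36) + (0)
Last nonzero remainder: 12x^2−48x+36. Dividing through by 12 gives the monic gcd x^2−4x+3.
Then lcm(f, g) = f·g / gcd(f, g); expanding and making the result monic gives the answer.

−72+102x+19x^2−90x^3+52x^4−12x^5+x^6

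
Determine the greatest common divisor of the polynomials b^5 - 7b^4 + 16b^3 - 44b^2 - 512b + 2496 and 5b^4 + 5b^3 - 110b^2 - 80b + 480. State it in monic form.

Repeated division with remainder:
  b^5 - 7b^4 + 16b^3 - 44b^2 - 512b + 2496 = ((1/5)b - 8/5)(5b^4 + 5b^3 - 110b^2 - 80b + 480) + (46b^3 - 204b^2 - 736b + 3264)
  5b^4 + 5b^3 - 110b^2 - 80b + 480 = ((5/46)b + 625/1058)(46b^3 - 204b^2 - 736b + 3264) + ((47880/529)b^2 - 766080/529)
  46b^3 - 204b^2 - 736b + 3264 = ((12167/23940)b - 8993/3990)((47880/529)b^2 - 766080/529) + (0)
Last nonzero remainder: (47880/529)b^2 - 766080/529. Dividing through by 47880/529 gives the monic gcd b^2 - 16.

b^2 - 16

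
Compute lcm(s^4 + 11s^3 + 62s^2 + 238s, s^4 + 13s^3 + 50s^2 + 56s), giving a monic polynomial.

s^6 + 17s^5 + 136s^4 + 698s^3 + 1924s^2 + 1904s

Repeated division with remainder:
  s^4 + 11s^3 + 62s^2 + 238s = (s^4 + 13s^3 + 50s^2 + 56s) + (−2s^3 + 12s^2 + 182s)
  s^4 + 13s^3 + 50s^2 + 56s = (−(1/2)s − 19/2)(−2s^3 + 12s^2 + 182s) + (255s^2 + 1785s)
  −2s^3 + 12s^2 + 182s = (−(2/255)s + 26/255)(255s^2 + 1785s) + (0)
Last nonzero remainder: 255s^2 + 1785s. Dividing through by 255 gives the monic gcd s^2 + 7s.
Then lcm(f, g) = f·g / gcd(f, g); expanding and making the result monic gives the answer.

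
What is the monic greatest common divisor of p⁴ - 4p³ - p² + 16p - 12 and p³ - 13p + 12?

By polynomial division,
  p⁴ - 4p³ - p² + 16p - 12 = (p - 4)(p³ - 13p + 12) + (12p² - 48p + 36)
  p³ - 13p + 12 = ((1/12)p + 1/3)(12p² - 48p + 36) + (0)
Last nonzero remainder: 12p² - 48p + 36. Dividing through by 12 gives the monic gcd p² - 4p + 3.

p² - 4p + 3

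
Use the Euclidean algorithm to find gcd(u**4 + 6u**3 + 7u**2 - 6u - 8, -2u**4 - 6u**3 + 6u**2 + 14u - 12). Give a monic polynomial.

Euclidean algorithm in ℚ[u]:
  u**4 + 6u**3 + 7u**2 - 6u - 8 = (-1/2)(-2u**4 - 6u**3 + 6u**2 + 14u - 12) + (3u**3 + 10u**2 + u - 14)
  -2u**4 - 6u**3 + 6u**2 + 14u - 12 = (-(2/3)u + 2/9)(3u**3 + 10u**2 + u - 14) + ((40/9)u**2 + (40/9)u - 80/9)
  3u**3 + 10u**2 + u - 14 = ((27/40)u + 63/40)((40/9)u**2 + (40/9)u - 80/9) + (0)
Last nonzero remainder: (40/9)u**2 + (40/9)u - 80/9. Dividing through by 40/9 gives the monic gcd u**2 + u - 2.

u**2 + u - 2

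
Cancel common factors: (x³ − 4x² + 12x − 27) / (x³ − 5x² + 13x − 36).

(x − 3)/(x − 4)

Apply the Euclidean algorithm:
  x³ − 4x² + 12x − 27 = (x³ − 5x² + 13x − 36) + (x² − x + 9)
  x³ − 5x² + 13x − 36 = (x − 4)(x² − x + 9) + (0)
The last nonzero remainder x² − x + 9 is already monic.
Cancel x² − x + 9 from numerator and denominator to get the reduced form.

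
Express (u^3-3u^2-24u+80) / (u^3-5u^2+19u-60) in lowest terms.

(u^2+u-20)/(u^2-u+15)

Repeated division with remainder:
  u^3-3u^2-24u+80 = (u^3-5u^2+19u-60) + (2u^2-43u+140)
  u^3-5u^2+19u-60 = ((1/2)u+33/4)(2u^2-43u+140) + ((1215/4)u-1215)
  2u^2-43u+140 = ((8/1215)u-28/243)((1215/4)u-1215) + (0)
Last nonzero remainder: (1215/4)u-1215. Dividing through by 1215/4 gives the monic gcd u-4.
Cancel u-4 from numerator and denominator to get the reduced form.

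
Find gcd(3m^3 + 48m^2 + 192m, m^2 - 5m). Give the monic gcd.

By polynomial division,
  3m^3 + 48m^2 + 192m = (3m + 63)(m^2 - 5m) + (507m)
  m^2 - 5m = ((1/507)m - 5/507)(507m) + (0)
Last nonzero remainder: 507m. Dividing through by 507 gives the monic gcd m.

m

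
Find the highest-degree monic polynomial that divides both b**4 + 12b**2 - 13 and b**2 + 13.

Repeated division with remainder:
  b**4 + 12b**2 - 13 = (b**2 - 1)(b**2 + 13) + (0)
The last nonzero remainder b**2 + 13 is already monic.

b**2 + 13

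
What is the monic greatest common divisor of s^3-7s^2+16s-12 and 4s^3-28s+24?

s-2

Euclidean algorithm in ℚ[s]:
  s^3-7s^2+16s-12 = (1/4)(4s^3-28s+24) + (-7s^2+23s-18)
  4s^3-28s+24 = (-(4/7)s-92/49)(-7s^2+23s-18) + ((240/49)s-480/49)
  -7s^2+23s-18 = (-(343/240)s+147/80)((240/49)s-480/49) + (0)
Last nonzero remainder: (240/49)s-480/49. Dividing through by 240/49 gives the monic gcd s-2.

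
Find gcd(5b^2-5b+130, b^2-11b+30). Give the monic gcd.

1

Euclidean algorithm in ℚ[b]:
  5b^2-5b+130 = (5)(b^2-11b+30) + (50b-20)
  b^2-11b+30 = ((1/50)b-53/250)(50b-20) + (644/25)
  50b-20 = ((625/322)b-125/161)(644/25) + (0)
The last nonzero remainder is the constant 644/25, so the polynomials are coprime and gcd = 1.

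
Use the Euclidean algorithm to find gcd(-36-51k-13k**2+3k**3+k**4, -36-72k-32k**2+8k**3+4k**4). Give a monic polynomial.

3+4k+k**2

Repeated division with remainder:
  k**4+3k**3-13k**2-51k-36 = (1/4)(4k**4+8k**3-32k**2-72k-36) + (k**3-5k**2-33k-27)
  4k**4+8k**3-32k**2-72k-36 = (4k+28)(k**3-5k**2-33k-27) + (240k**2+960k+720)
  k**3-5k**2-33k-27 = ((1/240)k-3/80)(240k**2+960k+720) + (0)
Last nonzero remainder: 240k**2+960k+720. Dividing through by 240 gives the monic gcd k**2+4k+3.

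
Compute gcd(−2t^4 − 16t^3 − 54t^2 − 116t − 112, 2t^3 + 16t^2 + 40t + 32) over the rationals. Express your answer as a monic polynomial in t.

t^2 + 6t + 8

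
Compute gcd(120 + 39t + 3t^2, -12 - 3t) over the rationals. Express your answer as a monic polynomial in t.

1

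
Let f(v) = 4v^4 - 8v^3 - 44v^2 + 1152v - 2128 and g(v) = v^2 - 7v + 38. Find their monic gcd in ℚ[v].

v^2 - 7v + 38

Euclidean algorithm in ℚ[v]:
  4v^4 - 8v^3 - 44v^2 + 1152v - 2128 = (4v^2 + 20v - 56)(v^2 - 7v + 38) + (0)
The last nonzero remainder v^2 - 7v + 38 is already monic.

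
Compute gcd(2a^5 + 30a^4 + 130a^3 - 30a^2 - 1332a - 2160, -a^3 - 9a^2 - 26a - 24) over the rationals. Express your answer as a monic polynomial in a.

a^2 + 7a + 12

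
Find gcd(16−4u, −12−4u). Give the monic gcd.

1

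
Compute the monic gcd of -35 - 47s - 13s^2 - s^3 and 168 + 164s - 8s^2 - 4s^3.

Euclidean algorithm in ℚ[s]:
  -s^3 - 13s^2 - 47s - 35 = (1/4)(-4s^3 - 8s^2 + 164s + 168) + (-11s^2 - 88s - 77)
  -4s^3 - 8s^2 + 164s + 168 = ((4/11)s - 24/11)(-11s^2 - 88s - 77) + (0)
Last nonzero remainder: -11s^2 - 88s - 77. Dividing through by -11 gives the monic gcd s^2 + 8s + 7.

7 + 8s + s^2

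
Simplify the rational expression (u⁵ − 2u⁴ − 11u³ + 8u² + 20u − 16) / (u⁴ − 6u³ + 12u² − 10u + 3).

(u³ − 12u − 16)/(u² − 4u + 3)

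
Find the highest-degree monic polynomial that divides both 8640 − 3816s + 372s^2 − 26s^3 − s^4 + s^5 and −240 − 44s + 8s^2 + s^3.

−60 + 4s + s^2

By polynomial division,
  s^5 − s^4 − 26s^3 + 372s^2 − 3816s + 8640 = (s^2 − 9s + 90)(s^3 + 8s^2 − 44s − 240) + (−504s^2 − 2016s + 30240)
  s^3 + 8s^2 − 44s − 240 = (−(1/504)s − 1/126)(−504s^2 − 2016s + 30240) + (0)
Last nonzero remainder: −504s^2 − 2016s + 30240. Dividing through by −504 gives the monic gcd s^2 + 4s − 60.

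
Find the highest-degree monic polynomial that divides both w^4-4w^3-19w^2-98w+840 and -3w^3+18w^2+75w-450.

w^2-11w+30

By polynomial division,
  w^4-4w^3-19w^2-98w+840 = (-(1/3)w-2/3)(-3w^3+18w^2+75w-450) + (18w^2-198w+540)
  -3w^3+18w^2+75w-450 = (-(1/6)w-5/6)(18w^2-198w+540) + (0)
Last nonzero remainder: 18w^2-198w+540. Dividing through by 18 gives the monic gcd w^2-11w+30.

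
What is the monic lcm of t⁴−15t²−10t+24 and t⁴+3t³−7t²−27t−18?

t⁶−2t⁵−18t⁴+20t³+89t²−18t−72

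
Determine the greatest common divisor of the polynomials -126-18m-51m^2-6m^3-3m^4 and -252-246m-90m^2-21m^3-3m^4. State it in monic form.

14+2m+m^2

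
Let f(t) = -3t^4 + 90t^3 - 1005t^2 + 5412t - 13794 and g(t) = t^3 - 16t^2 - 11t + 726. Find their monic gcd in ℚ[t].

t^2 - 22t + 121

Repeated division with remainder:
  -3t^4 + 90t^3 - 1005t^2 + 5412t - 13794 = (-3t + 42)(t^3 - 16t^2 - 11t + 726) + (-366t^2 + 8052t - 44286)
  t^3 - 16t^2 - 11t + 726 = (-(1/366)t - 1/61)(-366t^2 + 8052t - 44286) + (0)
Last nonzero remainder: -366t^2 + 8052t - 44286. Dividing through by -366 gives the monic gcd t^2 - 22t + 121.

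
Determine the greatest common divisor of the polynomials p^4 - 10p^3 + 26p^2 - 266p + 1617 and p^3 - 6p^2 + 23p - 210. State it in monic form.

p - 7

By polynomial division,
  p^4 - 10p^3 + 26p^2 - 266p + 1617 = (p - 4)(p^3 - 6p^2 + 23p - 210) + (-21p^2 + 36p + 777)
  p^3 - 6p^2 + 23p - 210 = (-(1/21)p + 10/49)(-21p^2 + 36p + 777) + ((2580/49)p - 2580/7)
  -21p^2 + 36p + 777 = (-(343/860)p - 1813/860)((2580/49)p - 2580/7) + (0)
Last nonzero remainder: (2580/49)p - 2580/7. Dividing through by 2580/49 gives the monic gcd p - 7.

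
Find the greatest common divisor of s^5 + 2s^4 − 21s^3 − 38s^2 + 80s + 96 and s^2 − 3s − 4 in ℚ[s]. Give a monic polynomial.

s^2 − 3s − 4

Euclidean algorithm in ℚ[s]:
  s^5 + 2s^4 − 21s^3 − 38s^2 + 80s + 96 = (s^3 + 5s^2 − 2s − 24)(s^2 − 3s − 4) + (0)
The last nonzero remainder s^2 − 3s − 4 is already monic.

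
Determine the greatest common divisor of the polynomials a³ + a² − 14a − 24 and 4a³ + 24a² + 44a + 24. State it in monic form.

Repeated division with remainder:
  a³ + a² − 14a − 24 = (1/4)(4a³ + 24a² + 44a + 24) + (−5a² − 25a − 30)
  4a³ + 24a² + 44a + 24 = (−(4/5)a − 4/5)(−5a² − 25a − 30) + (0)
Last nonzero remainder: −5a² − 25a − 30. Dividing through by −5 gives the monic gcd a² + 5a + 6.

a² + 5a + 6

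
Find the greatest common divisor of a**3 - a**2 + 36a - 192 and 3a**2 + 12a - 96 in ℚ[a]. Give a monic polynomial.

a - 4

Euclidean algorithm in ℚ[a]:
  a**3 - a**2 + 36a - 192 = ((1/3)a - 5/3)(3a**2 + 12a - 96) + (88a - 352)
  3a**2 + 12a - 96 = ((3/88)a + 3/11)(88a - 352) + (0)
Last nonzero remainder: 88a - 352. Dividing through by 88 gives the monic gcd a - 4.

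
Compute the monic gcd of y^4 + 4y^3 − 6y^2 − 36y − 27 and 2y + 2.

Euclidean algorithm in ℚ[y]:
  y^4 + 4y^3 − 6y^2 − 36y − 27 = ((1/2)y^3 + (3/2)y^2 − (9/2)y − 27/2)(2y + 2) + (0)
Last nonzero remainder: 2y + 2. Dividing through by 2 gives the monic gcd y + 1.

y + 1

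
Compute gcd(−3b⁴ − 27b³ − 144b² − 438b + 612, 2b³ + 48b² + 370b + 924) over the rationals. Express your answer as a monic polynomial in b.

b + 6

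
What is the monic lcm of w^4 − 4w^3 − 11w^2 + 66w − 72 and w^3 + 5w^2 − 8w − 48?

Euclidean algorithm in ℚ[w]:
  w^4 − 4w^3 − 11w^2 + 66w − 72 = (w − 9)(w^3 + 5w^2 − 8w − 48) + (42w^2 + 42w − 504)
  w^3 + 5w^2 − 8w − 48 = ((1/42)w + 2/21)(42w^2 + 42w − 504) + (0)
Last nonzero remainder: 42w^2 + 42w − 504. Dividing through by 42 gives the monic gcd w^2 + w − 12.
Then lcm(f, g) = f·g / gcd(f, g); expanding and making the result monic gives the answer.

w^5 − 27w^3 + 22w^2 + 192w − 288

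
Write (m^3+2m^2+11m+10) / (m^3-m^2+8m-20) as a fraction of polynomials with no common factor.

(m+1)/(m-2)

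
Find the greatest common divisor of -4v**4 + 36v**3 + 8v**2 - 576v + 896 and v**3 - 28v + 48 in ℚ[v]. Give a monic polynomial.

Euclidean algorithm in ℚ[v]:
  -4v**4 + 36v**3 + 8v**2 - 576v + 896 = (-4v + 36)(v**3 - 28v + 48) + (-104v**2 + 624v - 832)
  v**3 - 28v + 48 = (-(1/104)v - 3/52)(-104v**2 + 624v - 832) + (0)
Last nonzero remainder: -104v**2 + 624v - 832. Dividing through by -104 gives the monic gcd v**2 - 6v + 8.

v**2 - 6v + 8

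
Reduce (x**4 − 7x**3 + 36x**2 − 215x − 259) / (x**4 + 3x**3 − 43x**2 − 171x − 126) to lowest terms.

Euclidean algorithm in ℚ[x]:
  x**4 − 7x**3 + 36x**2 − 215x − 259 = (x**4 + 3x**3 − 43x**2 − 171x − 126) + (−10x**3 + 79x**2 − 44x − 133)
  x**4 + 3x**3 − 43x**2 − 171x − 126 = (−(1/10)x − 109/100)(−10x**3 + 79x**2 − 44x − 133) + ((3871/100)x**2 − (11613/50)x − 27097/100)
  −10x**3 + 79x**2 − 44x − 133 = (−(1000/3871)x + 1900/3871)((3871/100)x**2 − (11613/50)x − 27097/100) + (0)
Last nonzero remainder: (3871/100)x**2 − (11613/50)x − 27097/100. Dividing through by 3871/100 gives the monic gcd x**2 − 6x − 7.
Cancel x**2 − 6x − 7 from numerator and denominator to get the reduced form.

(x**2 − x + 37)/(x**2 + 9x + 18)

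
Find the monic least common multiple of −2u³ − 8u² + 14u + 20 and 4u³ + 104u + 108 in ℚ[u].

u⁵ + 3u⁴ + 16u³ + 105u² − 179u − 270

By polynomial division,
  −2u³ − 8u² + 14u + 20 = (−1/2)(4u³ + 104u + 108) + (−8u² + 66u + 74)
  4u³ + 104u + 108 = (−(1/2)u − 33/8)(−8u² + 66u + 74) + ((1653/4)u + 1653/4)
  −8u² + 66u + 74 = (−(32/1653)u + 296/1653)((1653/4)u + 1653/4) + (0)
Last nonzero remainder: (1653/4)u + 1653/4. Dividing through by 1653/4 gives the monic gcd u + 1.
Then lcm(f, g) = f·g / gcd(f, g); expanding and making the result monic gives the answer.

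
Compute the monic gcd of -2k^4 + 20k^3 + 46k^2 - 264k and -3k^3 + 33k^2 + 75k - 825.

Euclidean algorithm in ℚ[k]:
  -2k^4 + 20k^3 + 46k^2 - 264k = ((2/3)k + 2/3)(-3k^3 + 33k^2 + 75k - 825) + (-26k^2 + 236k + 550)
  -3k^3 + 33k^2 + 75k - 825 = ((3/26)k - 75/338)(-26k^2 + 236k + 550) + ((10800/169)k - 118800/169)
  -26k^2 + 236k + 550 = (-(2197/5400)k - 169/216)((10800/169)k - 118800/169) + (0)
Last nonzero remainder: (10800/169)k - 118800/169. Dividing through by 10800/169 gives the monic gcd k - 11.

k - 11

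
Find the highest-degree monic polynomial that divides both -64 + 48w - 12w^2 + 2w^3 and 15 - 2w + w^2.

1

Apply the Euclidean algorithm:
  2w^3 - 12w^2 + 48w - 64 = (2w - 8)(w^2 - 2w + 15) + (2w + 56)
  w^2 - 2w + 15 = ((1/2)w - 15)(2w + 56) + (855)
  2w + 56 = ((2/855)w + 56/855)(855) + (0)
The last nonzero remainder is the constant 855, so the polynomials are coprime and gcd = 1.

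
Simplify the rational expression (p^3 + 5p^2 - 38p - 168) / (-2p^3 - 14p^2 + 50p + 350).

(-p^2 + 2p + 24)/(2p^2 - 50)

Apply the Euclidean algorithm:
  p^3 + 5p^2 - 38p - 168 = (-1/2)(-2p^3 - 14p^2 + 50p + 350) + (-2p^2 - 13p + 7)
  -2p^3 - 14p^2 + 50p + 350 = (p + 1/2)(-2p^2 - 13p + 7) + ((99/2)p + 693/2)
  -2p^2 - 13p + 7 = (-(4/99)p + 2/99)((99/2)p + 693/2) + (0)
Last nonzero remainder: (99/2)p + 693/2. Dividing through by 99/2 gives the monic gcd p + 7.
Cancel p + 7 from numerator and denominator to get the reduced form.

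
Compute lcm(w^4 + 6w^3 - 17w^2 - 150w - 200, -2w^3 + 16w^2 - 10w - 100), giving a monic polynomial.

Apply the Euclidean algorithm:
  w^4 + 6w^3 - 17w^2 - 150w - 200 = (-(1/2)w - 7)(-2w^3 + 16w^2 - 10w - 100) + (90w^2 - 270w - 900)
  -2w^3 + 16w^2 - 10w - 100 = (-(1/45)w + 1/9)(90w^2 - 270w - 900) + (0)
Last nonzero remainder: 90w^2 - 270w - 900. Dividing through by 90 gives the monic gcd w^2 - 3w - 10.
Then lcm(f, g) = f·g / gcd(f, g); expanding and making the result monic gives the answer.

w^5 + w^4 - 47w^3 - 65w^2 + 550w + 1000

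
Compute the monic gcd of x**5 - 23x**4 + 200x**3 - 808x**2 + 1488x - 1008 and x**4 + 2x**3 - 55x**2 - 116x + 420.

By polynomial division,
  x**5 - 23x**4 + 200x**3 - 808x**2 + 1488x - 1008 = (x - 25)(x**4 + 2x**3 - 55x**2 - 116x + 420) + (305x**3 - 2067x**2 - 1832x + 9492)
  x**4 + 2x**3 - 55x**2 - 116x + 420 = ((1/305)x + 2677/93025)(305x**3 - 2067x**2 - 1832x + 9492) + ((975744/93025)x**2 - (8781696/93025)x + 13660416/93025)
  305x**3 - 2067x**2 - 1832x + 9492 = ((28372625/975744)x + 10511825/162624)((975744/93025)x**2 - (8781696/93025)x + 13660416/93025) + (0)
Last nonzero remainder: (975744/93025)x**2 - (8781696/93025)x + 13660416/93025. Dividing through by 975744/93025 gives the monic gcd x**2 - 9x + 14.

x**2 - 9x + 14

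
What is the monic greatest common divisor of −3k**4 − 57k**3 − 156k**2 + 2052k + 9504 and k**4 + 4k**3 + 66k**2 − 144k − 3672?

k**2 − 36

Repeated division with remainder:
  −3k**4 − 57k**3 − 156k**2 + 2052k + 9504 = (−3)(k**4 + 4k**3 + 66k**2 − 144k − 3672) + (−45k**3 + 42k**2 + 1620k − 1512)
  k**4 + 4k**3 + 66k**2 − 144k − 3672 = (−(1/45)k − 74/675)(−45k**3 + 42k**2 + 1620k − 1512) + ((23986/225)k**2 − 95944/25)
  −45k**3 + 42k**2 + 1620k − 1512 = (−(10125/23986)k + 4725/11993)((23986/225)k**2 − 95944/25) + (0)
Last nonzero remainder: (23986/225)k**2 − 95944/25. Dividing through by 23986/225 gives the monic gcd k**2 − 36.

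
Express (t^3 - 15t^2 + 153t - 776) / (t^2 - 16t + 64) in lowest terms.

(t^2 - 7t + 97)/(t - 8)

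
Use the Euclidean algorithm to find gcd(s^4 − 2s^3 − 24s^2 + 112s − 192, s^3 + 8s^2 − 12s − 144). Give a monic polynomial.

s^2 + 2s − 24

Apply the Euclidean algorithm:
  s^4 − 2s^3 − 24s^2 + 112s − 192 = (s − 10)(s^3 + 8s^2 − 12s − 144) + (68s^2 + 136s − 1632)
  s^3 + 8s^2 − 12s − 144 = ((1/68)s + 3/34)(68s^2 + 136s − 1632) + (0)
Last nonzero remainder: 68s^2 + 136s − 1632. Dividing through by 68 gives the monic gcd s^2 + 2s − 24.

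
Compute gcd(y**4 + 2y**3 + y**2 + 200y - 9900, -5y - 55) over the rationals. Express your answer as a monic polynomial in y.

Euclidean algorithm in ℚ[y]:
  y**4 + 2y**3 + y**2 + 200y - 9900 = (-(1/5)y**3 + (9/5)y**2 - 20y + 180)(-5y - 55) + (0)
Last nonzero remainder: -5y - 55. Dividing through by -5 gives the monic gcd y + 11.

y + 11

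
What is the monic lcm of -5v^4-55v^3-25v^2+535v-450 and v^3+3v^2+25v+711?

By polynomial division,
  -5v^4-55v^3-25v^2+535v-450 = (-5v-40)(v^3+3v^2+25v+711) + (220v^2+5090v+27990)
  v^3+3v^2+25v+711 = ((1/220)v-443/4840)(220v^2+5090v+27990) + ((176009/484)v+1584081/484)
  220v^2+5090v+27990 = ((106480/176009)v+1505240/176009)((176009/484)v+1584081/484) + (0)
Last nonzero remainder: (176009/484)v+1584081/484. Dividing through by 176009/484 gives the monic gcd v+9.
Then lcm(f, g) = f·g / gcd(f, g); expanding and making the result monic gives the answer.

v^6+5v^5+18v^4+732v^3+1127v^2-8993v+7110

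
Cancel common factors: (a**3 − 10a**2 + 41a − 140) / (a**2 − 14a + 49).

(a**2 − 3a + 20)/(a − 7)

By polynomial division,
  a**3 − 10a**2 + 41a − 140 = (a + 4)(a**2 − 14a + 49) + (48a − 336)
  a**2 − 14a + 49 = ((1/48)a − 7/48)(48a − 336) + (0)
Last nonzero remainder: 48a − 336. Dividing through by 48 gives the monic gcd a − 7.
Cancel a − 7 from numerator and denominator to get the reduced form.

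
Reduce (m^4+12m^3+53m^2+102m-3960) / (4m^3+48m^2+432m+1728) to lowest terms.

(m^2+6m-55)/(4m+24)

Repeated division with remainder:
  m^4+12m^3+53m^2+102m-3960 = ((1/4)m)(4m^3+48m^2+432m+1728) + (-55m^2-330m-3960)
  4m^3+48m^2+432m+1728 = (-(4/55)m-24/55)(-55m^2-330m-3960) + (0)
Last nonzero remainder: -55m^2-330m-3960. Dividing through by -55 gives the monic gcd m^2+6m+72.
Cancel m^2+6m+72 from numerator and denominator to get the reduced form.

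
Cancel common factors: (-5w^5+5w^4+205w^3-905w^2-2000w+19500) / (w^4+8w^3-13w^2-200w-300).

By polynomial division,
  -5w^5+5w^4+205w^3-905w^2-2000w+19500 = (-5w+45)(w^4+8w^3-13w^2-200w-300) + (-220w^3-1320w^2+5500w+33000)
  w^4+8w^3-13w^2-200w-300 = (-(1/220)w-1/110)(-220w^3-1320w^2+5500w+33000) + (0)
Last nonzero remainder: -220w^3-1320w^2+5500w+33000. Dividing through by -220 gives the monic gcd w^3+6w^2-25w-150.
Cancel w^3+6w^2-25w-150 from numerator and denominator to get the reduced form.

(-5w^2+35w-130)/(w+2)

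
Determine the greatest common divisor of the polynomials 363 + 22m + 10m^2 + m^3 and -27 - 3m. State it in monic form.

1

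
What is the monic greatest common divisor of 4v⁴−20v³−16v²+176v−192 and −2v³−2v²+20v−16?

v−2

Euclidean algorithm in ℚ[v]:
  4v⁴−20v³−16v²+176v−192 = (−2v+12)(−2v³−2v²+20v−16) + (48v²−96v)
  −2v³−2v²+20v−16 = (−(1/24)v−1/8)(48v²−96v) + (8v−16)
  48v²−96v = (6v)(8v−16) + (0)
Last nonzero remainder: 8v−16. Dividing through by 8 gives the monic gcd v−2.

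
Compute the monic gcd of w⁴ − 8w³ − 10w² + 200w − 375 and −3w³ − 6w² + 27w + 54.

w − 3

By polynomial division,
  w⁴ − 8w³ − 10w² + 200w − 375 = (−(1/3)w + 10/3)(−3w³ − 6w² + 27w + 54) + (19w² + 128w − 555)
  −3w³ − 6w² + 27w + 54 = (−(3/19)w + 270/361)(19w² + 128w − 555) + (−(56448/361)w + 169344/361)
  19w² + 128w − 555 = (−(6859/56448)w − 66785/56448)(−(56448/361)w + 169344/361) + (0)
Last nonzero remainder: −(56448/361)w + 169344/361. Dividing through by −56448/361 gives the monic gcd w − 3.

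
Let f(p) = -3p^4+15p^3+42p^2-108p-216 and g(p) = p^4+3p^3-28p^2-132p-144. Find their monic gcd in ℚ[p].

By polynomial division,
  -3p^4+15p^3+42p^2-108p-216 = (-3)(p^4+3p^3-28p^2-132p-144) + (24p^3-42p^2-504p-648)
  p^4+3p^3-28p^2-132p-144 = ((1/24)p+19/96)(24p^3-42p^2-504p-648) + ((21/16)p^2-(21/4)p-63/4)
  24p^3-42p^2-504p-648 = ((128/7)p+288/7)((21/16)p^2-(21/4)p-63/4) + (0)
Last nonzero remainder: (21/16)p^2-(21/4)p-63/4. Dividing through by 21/16 gives the monic gcd p^2-4p-12.

p^2-4p-12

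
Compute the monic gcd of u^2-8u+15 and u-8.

By polynomial division,
  u^2-8u+15 = (u)(u-8) + (15)
  u-8 = ((1/15)u-8/15)(15) + (0)
The last nonzero remainder is the constant 15, so the polynomials are coprime and gcd = 1.

1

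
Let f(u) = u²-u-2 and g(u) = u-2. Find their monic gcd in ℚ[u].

By polynomial division,
  u²-u-2 = (u+1)(u-2) + (0)
The last nonzero remainder u-2 is already monic.

u-2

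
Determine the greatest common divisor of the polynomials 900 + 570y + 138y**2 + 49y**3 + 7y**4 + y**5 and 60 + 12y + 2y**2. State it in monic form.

30 + 6y + y**2

Repeated division with remainder:
  y**5 + 7y**4 + 49y**3 + 138y**2 + 570y + 900 = ((1/2)y**3 + (1/2)y**2 + (13/2)y + 15)(2y**2 + 12y + 60) + (0)
Last nonzero remainder: 2y**2 + 12y + 60. Dividing through by 2 gives the monic gcd y**2 + 6y + 30.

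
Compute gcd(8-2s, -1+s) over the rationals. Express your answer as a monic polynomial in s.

By polynomial division,
  -2s+8 = (-2)(s-1) + (6)
  s-1 = ((1/6)s-1/6)(6) + (0)
The last nonzero remainder is the constant 6, so the polynomials are coprime and gcd = 1.

1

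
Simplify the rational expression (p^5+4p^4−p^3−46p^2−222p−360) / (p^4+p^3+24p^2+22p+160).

Repeated division with remainder:
  p^5+4p^4−p^3−46p^2−222p−360 = (p+3)(p^4+p^3+24p^2+22p+160) + (−28p^3−140p^2−448p−840)
  p^4+p^3+24p^2+22p+160 = (−(1/28)p+1/7)(−28p^3−140p^2−448p−840) + (28p^2+56p+280)
  −28p^3−140p^2−448p−840 = (−p−3)(28p^2+56p+280) + (0)
Last nonzero remainder: 28p^2+56p+280. Dividing through by 28 gives the monic gcd p^2+2p+10.
Cancel p^2+2p+10 from numerator and denominator to get the reduced form.

(p^3+2p^2−15p−36)/(p^2−p+16)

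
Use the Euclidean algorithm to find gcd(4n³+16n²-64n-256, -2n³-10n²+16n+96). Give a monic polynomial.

n²+8n+16

By polynomial division,
  4n³+16n²-64n-256 = (-2)(-2n³-10n²+16n+96) + (-4n²-32n-64)
  -2n³-10n²+16n+96 = ((1/2)n-3/2)(-4n²-32n-64) + (0)
Last nonzero remainder: -4n²-32n-64. Dividing through by -4 gives the monic gcd n²+8n+16.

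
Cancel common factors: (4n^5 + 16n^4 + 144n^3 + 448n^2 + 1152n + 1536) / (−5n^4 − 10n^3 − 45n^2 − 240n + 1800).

(−4n^3 − 16n^2 − 48n − 64)/(5n^2 + 10n − 75)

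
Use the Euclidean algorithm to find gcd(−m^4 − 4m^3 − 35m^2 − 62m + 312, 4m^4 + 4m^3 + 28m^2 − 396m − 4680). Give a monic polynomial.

Euclidean algorithm in ℚ[m]:
  −m^4 − 4m^3 − 35m^2 − 62m + 312 = (−1/4)(4m^4 + 4m^3 + 28m^2 − 396m − 4680) + (−3m^3 − 28m^2 − 161m − 858)
  4m^4 + 4m^3 + 28m^2 − 396m − 4680 = (−(4/3)m + 100/9)(−3m^3 − 28m^2 − 161m − 858) + ((1120/9)m^2 + (2240/9)m + 14560/3)
  −3m^3 − 28m^2 − 161m − 858 = (−(27/1120)m − 99/560)((1120/9)m^2 + (2240/9)m + 14560/3) + (0)
Last nonzero remainder: (1120/9)m^2 + (2240/9)m + 14560/3. Dividing through by 1120/9 gives the monic gcd m^2 + 2m + 39.

m^2 + 2m + 39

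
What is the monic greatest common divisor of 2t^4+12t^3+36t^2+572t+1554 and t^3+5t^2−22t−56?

Repeated division with remainder:
  2t^4+12t^3+36t^2+572t+1554 = (2t+2)(t^3+5t^2−22t−56) + (70t^2+728t+1666)
  t^3+5t^2−22t−56 = ((1/70)t−27/350)(70t^2+728t+1666) + ((259/25)t+1813/25)
  70t^2+728t+1666 = ((250/37)t+850/37)((259/25)t+1813/25) + (0)
Last nonzero remainder: (259/25)t+1813/25. Dividing through by 259/25 gives the monic gcd t+7.

t+7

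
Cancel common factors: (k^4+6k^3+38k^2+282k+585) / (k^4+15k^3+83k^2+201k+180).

Repeated division with remainder:
  k^4+6k^3+38k^2+282k+585 = (k^4+15k^3+83k^2+201k+180) + (-9k^3-45k^2+81k+405)
  k^4+15k^3+83k^2+201k+180 = (-(1/9)k-10/9)(-9k^3-45k^2+81k+405) + (42k^2+336k+630)
  -9k^3-45k^2+81k+405 = (-(3/14)k+9/14)(42k^2+336k+630) + (0)
Last nonzero remainder: 42k^2+336k+630. Dividing through by 42 gives the monic gcd k^2+8k+15.
Cancel k^2+8k+15 from numerator and denominator to get the reduced form.

(k^2-2k+39)/(k^2+7k+12)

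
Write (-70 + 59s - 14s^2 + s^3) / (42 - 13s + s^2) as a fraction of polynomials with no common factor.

(10 - 7s + s^2)/(-6 + s)

Repeated division with remainder:
  s^3 - 14s^2 + 59s - 70 = (s - 1)(s^2 - 13s + 42) + (4s - 28)
  s^2 - 13s + 42 = ((1/4)s - 3/2)(4s - 28) + (0)
Last nonzero remainder: 4s - 28. Dividing through by 4 gives the monic gcd s - 7.
Cancel s - 7 from numerator and denominator to get the reduced form.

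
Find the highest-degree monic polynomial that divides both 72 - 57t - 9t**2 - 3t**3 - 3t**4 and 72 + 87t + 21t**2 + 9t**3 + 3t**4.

24 + 5t + 2t**2 + t**3

Euclidean algorithm in ℚ[t]:
  -3t**4 - 3t**3 - 9t**2 - 57t + 72 = (-1)(3t**4 + 9t**3 + 21t**2 + 87t + 72) + (6t**3 + 12t**2 + 30t + 144)
  3t**4 + 9t**3 + 21t**2 + 87t + 72 = ((1/2)t + 1/2)(6t**3 + 12t**2 + 30t + 144) + (0)
Last nonzero remainder: 6t**3 + 12t**2 + 30t + 144. Dividing through by 6 gives the monic gcd t**3 + 2t**2 + 5t + 24.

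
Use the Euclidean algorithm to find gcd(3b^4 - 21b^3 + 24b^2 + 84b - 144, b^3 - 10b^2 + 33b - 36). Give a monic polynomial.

b^2 - 7b + 12

Repeated division with remainder:
  3b^4 - 21b^3 + 24b^2 + 84b - 144 = (3b + 9)(b^3 - 10b^2 + 33b - 36) + (15b^2 - 105b + 180)
  b^3 - 10b^2 + 33b - 36 = ((1/15)b - 1/5)(15b^2 - 105b + 180) + (0)
Last nonzero remainder: 15b^2 - 105b + 180. Dividing through by 15 gives the monic gcd b^2 - 7b + 12.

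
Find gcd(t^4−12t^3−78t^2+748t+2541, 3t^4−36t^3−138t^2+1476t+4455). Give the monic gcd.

t^2−8t−33

Euclidean algorithm in ℚ[t]:
  t^4−12t^3−78t^2+748t+2541 = (1/3)(3t^4−36t^3−138t^2+1476t+4455) + (−32t^2+256t+1056)
  3t^4−36t^3−138t^2+1476t+4455 = (−(3/32)t^2+(3/8)t+135/32)(−32t^2+256t+1056) + (0)
Last nonzero remainder: −32t^2+256t+1056. Dividing through by −32 gives the monic gcd t^2−8t−33.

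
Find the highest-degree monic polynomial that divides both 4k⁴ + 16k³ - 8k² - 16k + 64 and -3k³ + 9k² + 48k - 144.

Apply the Euclidean algorithm:
  4k⁴ + 16k³ - 8k² - 16k + 64 = (-(4/3)k - 28/3)(-3k³ + 9k² + 48k - 144) + (140k² + 240k - 1280)
  -3k³ + 9k² + 48k - 144 = (-(3/140)k + 99/980)(140k² + 240k - 1280) + (-(180/49)k - 720/49)
  140k² + 240k - 1280 = (-(343/9)k + 784/9)(-(180/49)k - 720/49) + (0)
Last nonzero remainder: -(180/49)k - 720/49. Dividing through by -180/49 gives the monic gcd k + 4.

k + 4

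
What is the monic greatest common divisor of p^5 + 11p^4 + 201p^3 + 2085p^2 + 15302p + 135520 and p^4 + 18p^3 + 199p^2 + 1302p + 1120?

p^3 + 17p^2 + 182p + 1120

Apply the Euclidean algorithm:
  p^5 + 11p^4 + 201p^3 + 2085p^2 + 15302p + 135520 = (p - 7)(p^4 + 18p^3 + 199p^2 + 1302p + 1120) + (128p^3 + 2176p^2 + 23296p + 143360)
  p^4 + 18p^3 + 199p^2 + 1302p + 1120 = ((1/128)p + 1/128)(128p^3 + 2176p^2 + 23296p + 143360) + (0)
Last nonzero remainder: 128p^3 + 2176p^2 + 23296p + 143360. Dividing through by 128 gives the monic gcd p^3 + 17p^2 + 182p + 1120.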